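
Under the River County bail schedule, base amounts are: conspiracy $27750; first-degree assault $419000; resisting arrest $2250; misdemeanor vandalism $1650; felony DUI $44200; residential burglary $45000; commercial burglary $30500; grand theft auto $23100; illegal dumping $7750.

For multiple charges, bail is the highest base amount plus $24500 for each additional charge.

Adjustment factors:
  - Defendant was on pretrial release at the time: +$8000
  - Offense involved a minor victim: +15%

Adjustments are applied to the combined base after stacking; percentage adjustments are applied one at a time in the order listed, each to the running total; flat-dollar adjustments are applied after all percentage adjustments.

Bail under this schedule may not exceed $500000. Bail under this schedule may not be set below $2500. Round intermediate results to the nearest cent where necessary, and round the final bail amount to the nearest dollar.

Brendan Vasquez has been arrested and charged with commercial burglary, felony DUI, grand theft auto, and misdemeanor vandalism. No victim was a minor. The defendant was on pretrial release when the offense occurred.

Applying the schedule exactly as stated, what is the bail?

$125700

Base amounts from the schedule: commercial burglary $30500; felony DUI $44200; grand theft auto $23100; misdemeanor vandalism $1650.
Stacking rule: highest base plus $24500 per additional charge. Highest is felony DUI at $44200; 3 additional charges → +$73500. Combined base = $117700.
Defendant was on pretrial release at the time (+$8000 flat): $117700 + $8000 = $125700.
$125700 is within the $500000 maximum.
$125700 is at or above the $2500 minimum.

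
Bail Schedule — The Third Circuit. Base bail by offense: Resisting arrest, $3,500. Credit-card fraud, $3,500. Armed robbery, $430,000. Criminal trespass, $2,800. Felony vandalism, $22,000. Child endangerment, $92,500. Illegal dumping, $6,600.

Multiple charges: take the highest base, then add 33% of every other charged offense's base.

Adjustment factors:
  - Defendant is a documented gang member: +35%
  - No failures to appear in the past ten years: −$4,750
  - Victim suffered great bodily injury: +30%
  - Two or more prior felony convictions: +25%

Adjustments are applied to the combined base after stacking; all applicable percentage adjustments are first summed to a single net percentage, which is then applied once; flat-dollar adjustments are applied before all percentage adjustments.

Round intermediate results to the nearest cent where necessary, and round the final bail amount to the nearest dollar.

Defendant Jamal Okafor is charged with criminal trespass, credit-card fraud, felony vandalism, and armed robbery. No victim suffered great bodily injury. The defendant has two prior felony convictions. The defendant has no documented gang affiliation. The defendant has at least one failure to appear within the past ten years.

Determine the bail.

Base amounts from the schedule: criminal trespass $2,800; credit-card fraud $3,500; felony vandalism $22,000; armed robbery $430,000.
Stacking rule: highest base plus 33% of each additional charge. Highest is armed robbery at $430,000. Additional: $2,800 × 33% = $924; $3,500 × 33% = $1,155; $22,000 × 33% = $7,260. Combined base = $430,000 + $9,339 = $439,339.
Two or more prior felony convictions (+25%): $439,339 × 1.25 = $549,173.75.
Rounded to the nearest dollar: $549,174.

$549,174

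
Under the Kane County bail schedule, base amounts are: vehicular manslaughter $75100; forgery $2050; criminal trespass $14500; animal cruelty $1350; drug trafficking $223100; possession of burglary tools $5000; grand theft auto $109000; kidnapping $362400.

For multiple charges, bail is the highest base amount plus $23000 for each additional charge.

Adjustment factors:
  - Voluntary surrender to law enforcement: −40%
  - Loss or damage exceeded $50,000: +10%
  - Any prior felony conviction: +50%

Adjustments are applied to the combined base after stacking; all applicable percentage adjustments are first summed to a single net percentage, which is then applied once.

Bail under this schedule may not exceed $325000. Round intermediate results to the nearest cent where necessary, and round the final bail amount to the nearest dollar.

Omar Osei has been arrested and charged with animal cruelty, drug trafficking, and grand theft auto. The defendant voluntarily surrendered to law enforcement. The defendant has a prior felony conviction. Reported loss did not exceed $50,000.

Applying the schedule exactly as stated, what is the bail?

$296010

Base amounts from the schedule: animal cruelty $1350; drug trafficking $223100; grand theft auto $109000.
Stacking rule: highest base plus $23000 per additional charge. Highest is drug trafficking at $223100; 2 additional charges → +$46000. Combined base = $269100.
Net percentage adjustment: −40% +50% = +10%. $269100 × 1.1 = $296010.
$296010 is within the $325000 maximum.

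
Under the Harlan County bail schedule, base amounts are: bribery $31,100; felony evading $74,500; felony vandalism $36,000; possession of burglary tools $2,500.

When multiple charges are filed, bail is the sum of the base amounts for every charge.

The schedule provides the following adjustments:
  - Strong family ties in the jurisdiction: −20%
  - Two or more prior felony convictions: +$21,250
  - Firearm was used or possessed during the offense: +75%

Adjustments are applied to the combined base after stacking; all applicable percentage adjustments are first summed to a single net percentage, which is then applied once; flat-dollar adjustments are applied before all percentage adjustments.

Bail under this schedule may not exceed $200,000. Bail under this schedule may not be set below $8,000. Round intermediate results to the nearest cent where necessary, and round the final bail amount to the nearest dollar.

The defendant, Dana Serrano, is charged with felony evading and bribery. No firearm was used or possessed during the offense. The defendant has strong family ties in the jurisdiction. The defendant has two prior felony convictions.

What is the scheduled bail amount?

Base amounts from the schedule: felony evading $74,500; bribery $31,100.
Stacking rule: sum of all bases. $74,500 + $31,100 = $105,600.
Two or more prior felony convictions (+$21,250 flat): $105,600 + $21,250 = $126,850.
Strong family ties in the jurisdiction (−20%): $126,850 × 0.8 = $101,480.
$101,480 is within the $200,000 maximum.
$101,480 is at or above the $8,000 minimum.

$101,480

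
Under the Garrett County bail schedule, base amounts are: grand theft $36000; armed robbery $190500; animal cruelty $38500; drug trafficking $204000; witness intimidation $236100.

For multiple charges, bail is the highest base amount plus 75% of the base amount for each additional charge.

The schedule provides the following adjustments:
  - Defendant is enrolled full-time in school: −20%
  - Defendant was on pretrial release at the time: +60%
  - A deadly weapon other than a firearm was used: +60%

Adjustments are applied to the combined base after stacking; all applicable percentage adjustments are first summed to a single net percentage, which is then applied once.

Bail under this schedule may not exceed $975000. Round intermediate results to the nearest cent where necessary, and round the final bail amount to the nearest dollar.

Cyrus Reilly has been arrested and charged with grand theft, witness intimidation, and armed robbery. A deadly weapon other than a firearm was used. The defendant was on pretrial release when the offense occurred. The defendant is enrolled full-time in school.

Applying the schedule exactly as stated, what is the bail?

Base amounts from the schedule: grand theft $36000; witness intimidation $236100; armed robbery $190500.
Stacking rule: highest base plus 75% of each additional charge. Highest is witness intimidation at $236100. Additional: $36000 × 75% = $27000; $190500 × 75% = $142875. Combined base = $236100 + $169875 = $405975.
Net percentage adjustment: −20% +60% +60% = +100%. $405975 × 2 = $811950.
$811950 is within the $975000 maximum.

$811950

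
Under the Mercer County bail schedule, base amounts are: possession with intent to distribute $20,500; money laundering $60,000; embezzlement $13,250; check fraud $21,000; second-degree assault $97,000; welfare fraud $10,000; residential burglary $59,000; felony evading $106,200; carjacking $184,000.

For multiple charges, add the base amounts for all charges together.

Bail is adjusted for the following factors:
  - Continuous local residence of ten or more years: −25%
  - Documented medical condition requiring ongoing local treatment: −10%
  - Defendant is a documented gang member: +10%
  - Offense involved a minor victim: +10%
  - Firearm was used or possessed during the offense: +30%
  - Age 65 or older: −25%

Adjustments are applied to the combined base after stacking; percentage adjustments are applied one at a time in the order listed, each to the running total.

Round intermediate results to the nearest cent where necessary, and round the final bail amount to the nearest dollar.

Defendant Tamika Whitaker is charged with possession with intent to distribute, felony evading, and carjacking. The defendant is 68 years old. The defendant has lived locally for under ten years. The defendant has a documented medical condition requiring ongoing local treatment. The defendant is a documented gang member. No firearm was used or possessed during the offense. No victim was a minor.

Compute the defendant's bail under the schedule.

Base amounts from the schedule: possession with intent to distribute $20,500; felony evading $106,200; carjacking $184,000.
Stacking rule: sum of all bases. $20,500 + $106,200 + $184,000 = $310,700.
Documented medical condition requiring ongoing local treatment (−10%): $310,700 × 0.9 = $279,630.
Defendant is a documented gang member (+10%): $279,630 × 1.1 = $307,593.
Age 65 or older (−25%): $307,593 × 0.75 = $230,694.75.
Rounded to the nearest dollar: $230,695.

$230,695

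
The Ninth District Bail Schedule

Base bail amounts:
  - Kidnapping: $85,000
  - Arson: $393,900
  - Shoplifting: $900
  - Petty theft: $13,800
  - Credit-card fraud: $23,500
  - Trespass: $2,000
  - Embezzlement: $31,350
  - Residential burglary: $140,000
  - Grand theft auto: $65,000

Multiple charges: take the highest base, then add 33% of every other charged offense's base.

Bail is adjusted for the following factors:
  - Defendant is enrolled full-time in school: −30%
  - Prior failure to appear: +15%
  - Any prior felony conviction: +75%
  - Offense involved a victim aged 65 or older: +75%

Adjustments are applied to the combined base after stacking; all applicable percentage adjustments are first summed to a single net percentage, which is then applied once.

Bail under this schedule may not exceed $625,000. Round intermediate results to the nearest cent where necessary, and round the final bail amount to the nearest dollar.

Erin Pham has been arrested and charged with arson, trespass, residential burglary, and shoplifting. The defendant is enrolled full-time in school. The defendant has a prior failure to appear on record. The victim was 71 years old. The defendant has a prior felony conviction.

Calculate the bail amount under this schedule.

Base amounts from the schedule: arson $393,900; trespass $2,000; residential burglary $140,000; shoplifting $900.
Stacking rule: highest base plus 33% of each additional charge. Highest is arson at $393,900. Additional: $2,000 × 33% = $660; $140,000 × 33% = $46,200; $900 × 33% = $297. Combined base = $393,900 + $47,157 = $441,057.
Net percentage adjustment: −30% +15% +75% +75% = +135%. $441,057 × 2.35 = $1,036,483.95.
Result $1,036,483.95 exceeds the maximum of $625,000; bail is capped at $625,000.

$625,000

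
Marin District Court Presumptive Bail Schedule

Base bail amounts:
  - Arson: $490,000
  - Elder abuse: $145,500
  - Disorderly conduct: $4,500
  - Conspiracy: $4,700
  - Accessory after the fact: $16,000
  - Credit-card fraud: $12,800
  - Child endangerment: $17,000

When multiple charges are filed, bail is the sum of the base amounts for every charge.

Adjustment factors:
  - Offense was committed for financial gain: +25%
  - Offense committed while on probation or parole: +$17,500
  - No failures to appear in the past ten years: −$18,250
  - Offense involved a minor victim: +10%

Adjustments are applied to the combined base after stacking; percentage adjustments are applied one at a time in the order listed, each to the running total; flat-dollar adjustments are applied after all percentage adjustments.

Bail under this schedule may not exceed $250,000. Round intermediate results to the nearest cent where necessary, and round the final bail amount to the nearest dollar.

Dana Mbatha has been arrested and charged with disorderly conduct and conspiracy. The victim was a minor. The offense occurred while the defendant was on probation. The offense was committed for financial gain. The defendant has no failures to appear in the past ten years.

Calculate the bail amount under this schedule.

Base amounts from the schedule: disorderly conduct $4,500; conspiracy $4,700.
Stacking rule: sum of all bases. $4,500 + $4,700 = $9,200.
Offense was committed for financial gain (+25%): $9,200 × 1.25 = $11,500.
Offense involved a minor victim (+10%): $11,500 × 1.1 = $12,650.
Offense committed while on probation or parole (+$17,500 flat): $12,650 + $17,500 = $30,150.
No failures to appear in the past ten years (−$18,250 flat): $30,150 − $18,250 = $11,900.
$11,900 is within the $250,000 maximum.

$11,900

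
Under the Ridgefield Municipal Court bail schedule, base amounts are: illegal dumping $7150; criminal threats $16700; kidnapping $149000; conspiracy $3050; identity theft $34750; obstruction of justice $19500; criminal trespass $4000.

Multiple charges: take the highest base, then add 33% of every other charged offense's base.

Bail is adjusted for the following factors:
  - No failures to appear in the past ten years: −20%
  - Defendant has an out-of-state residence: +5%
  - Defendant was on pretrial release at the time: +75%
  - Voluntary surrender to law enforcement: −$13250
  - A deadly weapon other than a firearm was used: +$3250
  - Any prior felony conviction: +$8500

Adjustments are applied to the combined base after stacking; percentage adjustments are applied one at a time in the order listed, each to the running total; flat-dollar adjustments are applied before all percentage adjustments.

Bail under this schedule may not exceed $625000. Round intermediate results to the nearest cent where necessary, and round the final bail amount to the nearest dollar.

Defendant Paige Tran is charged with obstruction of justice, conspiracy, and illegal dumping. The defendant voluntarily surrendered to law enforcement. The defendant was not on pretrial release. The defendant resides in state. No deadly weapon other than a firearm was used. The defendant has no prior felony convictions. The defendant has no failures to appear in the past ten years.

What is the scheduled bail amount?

Base amounts from the schedule: obstruction of justice $19500; conspiracy $3050; illegal dumping $7150.
Stacking rule: highest base plus 33% of each additional charge. Highest is obstruction of justice at $19500. Additional: $3050 × 33% = $1006.50; $7150 × 33% = $2359.50. Combined base = $19500 + $3366 = $22866.
Voluntary surrender to law enforcement (−$13250 flat): $22866 − $13250 = $9616.
No failures to appear in the past ten years (−20%): $9616 × 0.8 = $7692.80.
$7692.80 is within the $625000 maximum.
Rounded to the nearest dollar: $7693.

$7693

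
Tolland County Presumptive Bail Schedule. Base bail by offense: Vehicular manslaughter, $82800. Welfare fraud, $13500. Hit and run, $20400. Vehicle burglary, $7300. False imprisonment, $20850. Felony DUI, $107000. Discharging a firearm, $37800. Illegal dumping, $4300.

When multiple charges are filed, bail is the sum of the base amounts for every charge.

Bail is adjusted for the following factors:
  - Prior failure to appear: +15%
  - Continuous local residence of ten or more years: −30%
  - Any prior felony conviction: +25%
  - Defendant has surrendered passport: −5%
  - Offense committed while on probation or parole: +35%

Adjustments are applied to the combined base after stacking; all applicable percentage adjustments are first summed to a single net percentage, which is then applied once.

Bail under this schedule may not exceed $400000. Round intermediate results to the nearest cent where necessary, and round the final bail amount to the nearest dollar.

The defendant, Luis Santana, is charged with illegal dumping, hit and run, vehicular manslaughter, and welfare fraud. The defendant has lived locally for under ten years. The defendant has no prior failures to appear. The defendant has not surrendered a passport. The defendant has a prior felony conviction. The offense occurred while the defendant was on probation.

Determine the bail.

$193600

Base amounts from the schedule: illegal dumping $4300; hit and run $20400; vehicular manslaughter $82800; welfare fraud $13500.
Stacking rule: sum of all bases. $4300 + $20400 + $82800 + $13500 = $121000.
Net percentage adjustment: +25% +35% = +60%. $121000 × 1.6 = $193600.
$193600 is within the $400000 maximum.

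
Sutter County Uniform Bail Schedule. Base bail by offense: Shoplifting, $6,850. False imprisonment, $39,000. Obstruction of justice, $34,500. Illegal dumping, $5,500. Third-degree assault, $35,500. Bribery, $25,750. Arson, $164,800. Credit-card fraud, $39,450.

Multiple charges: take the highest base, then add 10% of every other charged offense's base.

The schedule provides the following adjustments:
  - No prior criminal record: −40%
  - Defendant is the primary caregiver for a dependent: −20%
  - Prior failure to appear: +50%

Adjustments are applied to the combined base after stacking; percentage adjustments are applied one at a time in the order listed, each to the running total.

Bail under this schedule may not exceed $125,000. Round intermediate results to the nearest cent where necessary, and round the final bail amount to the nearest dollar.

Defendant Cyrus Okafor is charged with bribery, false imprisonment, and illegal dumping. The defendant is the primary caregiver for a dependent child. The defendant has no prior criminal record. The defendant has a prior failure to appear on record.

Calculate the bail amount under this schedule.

Base amounts from the schedule: bribery $25,750; false imprisonment $39,000; illegal dumping $5,500.
Stacking rule: highest base plus 10% of each additional charge. Highest is false imprisonment at $39,000. Additional: $25,750 × 10% = $2,575; $5,500 × 10% = $550. Combined base = $39,000 + $3,125 = $42,125.
No prior criminal record (−40%): $42,125 × 0.6 = $25,275.
Defendant is the primary caregiver for a dependent (−20%): $25,275 × 0.8 = $20,220.
Prior failure to appear (+50%): $20,220 × 1.5 = $30,330.
$30,330 is within the $125,000 maximum.

$30,330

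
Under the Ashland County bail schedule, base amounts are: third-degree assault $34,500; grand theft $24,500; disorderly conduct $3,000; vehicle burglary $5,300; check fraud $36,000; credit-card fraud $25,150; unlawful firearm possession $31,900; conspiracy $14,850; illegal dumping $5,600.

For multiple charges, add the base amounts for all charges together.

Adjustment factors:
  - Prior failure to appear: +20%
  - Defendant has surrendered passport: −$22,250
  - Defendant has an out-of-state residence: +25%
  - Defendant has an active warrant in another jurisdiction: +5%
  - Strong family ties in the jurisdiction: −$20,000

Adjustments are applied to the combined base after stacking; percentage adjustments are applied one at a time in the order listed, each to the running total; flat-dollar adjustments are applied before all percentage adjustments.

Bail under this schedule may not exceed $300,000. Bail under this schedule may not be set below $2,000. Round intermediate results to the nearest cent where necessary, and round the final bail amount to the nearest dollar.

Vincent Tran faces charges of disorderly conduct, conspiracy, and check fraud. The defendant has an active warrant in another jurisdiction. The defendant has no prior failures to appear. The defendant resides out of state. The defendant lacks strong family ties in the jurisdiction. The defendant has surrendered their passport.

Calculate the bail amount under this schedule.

Base amounts from the schedule: disorderly conduct $3,000; conspiracy $14,850; check fraud $36,000.
Stacking rule: sum of all bases. $3,000 + $14,850 + $36,000 = $53,850.
Defendant has surrendered passport (−$22,250 flat): $53,850 − $22,250 = $31,600.
Defendant has an out-of-state residence (+25%): $31,600 × 1.25 = $39,500.
Defendant has an active warrant in another jurisdiction (+5%): $39,500 × 1.05 = $41,475.
$41,475 is within the $300,000 maximum.
$41,475 is at or above the $2,000 minimum.

$41,475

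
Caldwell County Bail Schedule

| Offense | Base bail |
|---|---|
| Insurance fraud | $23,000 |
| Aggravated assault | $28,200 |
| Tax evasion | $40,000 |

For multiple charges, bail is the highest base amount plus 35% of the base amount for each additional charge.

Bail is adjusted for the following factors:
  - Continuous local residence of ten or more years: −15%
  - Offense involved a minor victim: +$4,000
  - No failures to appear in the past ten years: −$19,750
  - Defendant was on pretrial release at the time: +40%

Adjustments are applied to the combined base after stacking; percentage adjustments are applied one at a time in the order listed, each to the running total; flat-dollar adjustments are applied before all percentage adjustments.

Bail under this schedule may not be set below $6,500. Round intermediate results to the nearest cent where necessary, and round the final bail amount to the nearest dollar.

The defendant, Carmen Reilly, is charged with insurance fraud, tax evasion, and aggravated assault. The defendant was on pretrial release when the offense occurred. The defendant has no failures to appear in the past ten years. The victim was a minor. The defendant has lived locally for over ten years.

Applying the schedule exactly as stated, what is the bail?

$50,182

Base amounts from the schedule: insurance fraud $23,000; tax evasion $40,000; aggravated assault $28,200.
Stacking rule: highest base plus 35% of each additional charge. Highest is tax evasion at $40,000. Additional: $23,000 × 35% = $8,050; $28,200 × 35% = $9,870. Combined base = $40,000 + $17,920 = $57,920.
Offense involved a minor victim (+$4,000 flat): $57,920 + $4,000 = $61,920.
No failures to appear in the past ten years (−$19,750 flat): $61,920 − $19,750 = $42,170.
Continuous local residence of ten or more years (−15%): $42,170 × 0.85 = $35,844.50.
Defendant was on pretrial release at the time (+40%): $35,844.50 × 1.4 = $50,182.30.
$50,182.30 is at or above the $6,500 minimum.
Rounded to the nearest dollar: $50,182.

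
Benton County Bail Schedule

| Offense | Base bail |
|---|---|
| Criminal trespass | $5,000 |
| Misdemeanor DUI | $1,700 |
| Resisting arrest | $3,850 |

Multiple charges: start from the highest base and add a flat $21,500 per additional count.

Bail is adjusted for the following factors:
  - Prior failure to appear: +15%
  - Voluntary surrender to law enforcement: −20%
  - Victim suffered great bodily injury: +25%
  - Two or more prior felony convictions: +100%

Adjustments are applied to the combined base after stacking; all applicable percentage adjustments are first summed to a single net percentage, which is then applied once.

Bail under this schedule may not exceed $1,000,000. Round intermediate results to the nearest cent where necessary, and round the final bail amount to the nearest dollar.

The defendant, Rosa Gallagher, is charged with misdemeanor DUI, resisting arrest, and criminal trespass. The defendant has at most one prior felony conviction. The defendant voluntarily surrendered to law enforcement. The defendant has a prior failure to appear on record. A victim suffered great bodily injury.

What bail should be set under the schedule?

Base amounts from the schedule: misdemeanor DUI $1,700; resisting arrest $3,850; criminal trespass $5,000.
Stacking rule: highest base plus $21,500 per additional charge. Highest is criminal trespass at $5,000; 2 additional charges → +$43,000. Combined base = $48,000.
Net percentage adjustment: +15% −20% +25% = +20%. $48,000 × 1.2 = $57,600.
$57,600 is within the $1,000,000 maximum.

$57,600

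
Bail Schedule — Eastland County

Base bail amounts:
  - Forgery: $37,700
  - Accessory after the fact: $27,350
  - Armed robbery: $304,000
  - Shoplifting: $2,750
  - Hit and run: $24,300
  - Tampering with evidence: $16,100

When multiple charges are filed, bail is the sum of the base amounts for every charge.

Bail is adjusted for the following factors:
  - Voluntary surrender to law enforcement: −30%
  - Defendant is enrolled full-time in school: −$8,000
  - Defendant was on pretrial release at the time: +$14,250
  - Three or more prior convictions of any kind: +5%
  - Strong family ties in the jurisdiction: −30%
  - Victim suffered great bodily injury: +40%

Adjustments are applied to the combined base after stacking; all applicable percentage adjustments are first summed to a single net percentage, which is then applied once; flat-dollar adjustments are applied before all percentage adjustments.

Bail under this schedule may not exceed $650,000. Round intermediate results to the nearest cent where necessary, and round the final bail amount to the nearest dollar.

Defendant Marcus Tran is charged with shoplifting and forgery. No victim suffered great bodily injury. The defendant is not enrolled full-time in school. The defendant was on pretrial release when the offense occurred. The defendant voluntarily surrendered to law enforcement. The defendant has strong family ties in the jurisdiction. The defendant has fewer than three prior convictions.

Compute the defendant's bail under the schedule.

Base amounts from the schedule: shoplifting $2,750; forgery $37,700.
Stacking rule: sum of all bases. $2,750 + $37,700 = $40,450.
Defendant was on pretrial release at the time (+$14,250 flat): $40,450 + $14,250 = $54,700.
Net percentage adjustment: −30% −30% = −60%. $54,700 × 0.4 = $21,880.
$21,880 is within the $650,000 maximum.

$21,880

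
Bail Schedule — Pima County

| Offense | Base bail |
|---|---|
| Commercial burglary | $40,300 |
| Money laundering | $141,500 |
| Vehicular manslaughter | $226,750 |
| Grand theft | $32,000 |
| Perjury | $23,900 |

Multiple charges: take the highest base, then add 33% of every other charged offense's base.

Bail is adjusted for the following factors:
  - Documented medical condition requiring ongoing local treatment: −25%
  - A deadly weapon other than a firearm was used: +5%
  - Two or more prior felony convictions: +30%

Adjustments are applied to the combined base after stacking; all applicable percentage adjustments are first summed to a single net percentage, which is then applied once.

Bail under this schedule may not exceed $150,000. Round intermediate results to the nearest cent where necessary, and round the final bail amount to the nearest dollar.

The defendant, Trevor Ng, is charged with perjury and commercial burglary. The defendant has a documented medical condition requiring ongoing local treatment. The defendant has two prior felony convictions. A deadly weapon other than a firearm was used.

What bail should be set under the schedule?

Base amounts from the schedule: perjury $23,900; commercial burglary $40,300.
Stacking rule: highest base plus 33% of each additional charge. Highest is commercial burglary at $40,300. Additional: $23,900 × 33% = $7,887. Combined base = $40,300 + $7,887 = $48,187.
Net percentage adjustment: −25% +5% +30% = +10%. $48,187 × 1.1 = $53,005.70.
$53,005.70 is within the $150,000 maximum.
Rounded to the nearest dollar: $53,006.

$53,006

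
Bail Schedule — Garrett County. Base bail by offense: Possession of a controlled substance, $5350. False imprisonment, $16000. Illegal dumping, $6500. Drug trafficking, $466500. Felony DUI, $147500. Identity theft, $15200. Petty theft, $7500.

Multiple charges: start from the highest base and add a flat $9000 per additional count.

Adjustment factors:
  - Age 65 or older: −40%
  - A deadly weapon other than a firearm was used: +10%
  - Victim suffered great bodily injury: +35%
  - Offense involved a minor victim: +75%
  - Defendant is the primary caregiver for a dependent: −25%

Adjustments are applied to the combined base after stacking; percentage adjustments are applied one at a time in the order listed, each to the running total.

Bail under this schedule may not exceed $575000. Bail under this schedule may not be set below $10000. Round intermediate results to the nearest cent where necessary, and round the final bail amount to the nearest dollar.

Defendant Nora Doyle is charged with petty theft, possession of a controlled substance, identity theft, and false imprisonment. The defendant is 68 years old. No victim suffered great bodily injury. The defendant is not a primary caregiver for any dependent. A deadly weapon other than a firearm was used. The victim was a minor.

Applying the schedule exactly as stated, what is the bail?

$49665

Base amounts from the schedule: petty theft $7500; possession of a controlled substance $5350; identity theft $15200; false imprisonment $16000.
Stacking rule: highest base plus $9000 per additional charge. Highest is false imprisonment at $16000; 3 additional charges → +$27000. Combined base = $43000.
Age 65 or older (−40%): $43000 × 0.6 = $25800.
A deadly weapon other than a firearm was used (+10%): $25800 × 1.1 = $28380.
Offense involved a minor victim (+75%): $28380 × 1.75 = $49665.
$49665 is within the $575000 maximum.
$49665 is at or above the $10000 minimum.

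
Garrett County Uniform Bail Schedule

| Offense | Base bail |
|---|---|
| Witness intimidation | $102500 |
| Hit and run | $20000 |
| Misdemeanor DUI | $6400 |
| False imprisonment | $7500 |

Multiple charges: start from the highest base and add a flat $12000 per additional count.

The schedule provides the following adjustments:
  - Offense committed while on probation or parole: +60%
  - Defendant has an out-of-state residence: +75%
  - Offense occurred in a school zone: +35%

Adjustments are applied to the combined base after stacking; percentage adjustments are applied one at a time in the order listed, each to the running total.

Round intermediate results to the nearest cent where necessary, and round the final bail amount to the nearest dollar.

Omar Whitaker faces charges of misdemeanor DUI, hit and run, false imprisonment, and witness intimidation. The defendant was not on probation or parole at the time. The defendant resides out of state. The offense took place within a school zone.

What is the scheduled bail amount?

$327206

Base amounts from the schedule: misdemeanor DUI $6400; hit and run $20000; false imprisonment $7500; witness intimidation $102500.
Stacking rule: highest base plus $12000 per additional charge. Highest is witness intimidation at $102500; 3 additional charges → +$36000. Combined base = $138500.
Defendant has an out-of-state residence (+75%): $138500 × 1.75 = $242375.
Offense occurred in a school zone (+35%): $242375 × 1.35 = $327206.25.
Rounded to the nearest dollar: $327206.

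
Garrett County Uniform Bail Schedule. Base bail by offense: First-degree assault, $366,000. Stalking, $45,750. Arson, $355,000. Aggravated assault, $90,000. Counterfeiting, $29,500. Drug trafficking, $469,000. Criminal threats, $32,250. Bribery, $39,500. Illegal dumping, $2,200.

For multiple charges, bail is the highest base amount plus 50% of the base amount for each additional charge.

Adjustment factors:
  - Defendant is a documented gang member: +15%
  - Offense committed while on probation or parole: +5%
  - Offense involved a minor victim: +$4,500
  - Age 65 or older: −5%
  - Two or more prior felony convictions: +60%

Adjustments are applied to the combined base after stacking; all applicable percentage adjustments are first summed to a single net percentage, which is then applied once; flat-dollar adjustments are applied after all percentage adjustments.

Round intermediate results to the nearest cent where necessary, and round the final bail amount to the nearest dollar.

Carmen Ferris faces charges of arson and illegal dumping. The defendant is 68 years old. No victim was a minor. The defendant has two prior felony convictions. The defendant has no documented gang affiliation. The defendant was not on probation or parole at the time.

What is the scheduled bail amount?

Base amounts from the schedule: arson $355,000; illegal dumping $2,200.
Stacking rule: highest base plus 50% of each additional charge. Highest is arson at $355,000. Additional: $2,200 × 50% = $1,100. Combined base = $355,000 + $1,100 = $356,100.
Net percentage adjustment: −5% +60% = +55%. $356,100 × 1.55 = $551,955.

$551,955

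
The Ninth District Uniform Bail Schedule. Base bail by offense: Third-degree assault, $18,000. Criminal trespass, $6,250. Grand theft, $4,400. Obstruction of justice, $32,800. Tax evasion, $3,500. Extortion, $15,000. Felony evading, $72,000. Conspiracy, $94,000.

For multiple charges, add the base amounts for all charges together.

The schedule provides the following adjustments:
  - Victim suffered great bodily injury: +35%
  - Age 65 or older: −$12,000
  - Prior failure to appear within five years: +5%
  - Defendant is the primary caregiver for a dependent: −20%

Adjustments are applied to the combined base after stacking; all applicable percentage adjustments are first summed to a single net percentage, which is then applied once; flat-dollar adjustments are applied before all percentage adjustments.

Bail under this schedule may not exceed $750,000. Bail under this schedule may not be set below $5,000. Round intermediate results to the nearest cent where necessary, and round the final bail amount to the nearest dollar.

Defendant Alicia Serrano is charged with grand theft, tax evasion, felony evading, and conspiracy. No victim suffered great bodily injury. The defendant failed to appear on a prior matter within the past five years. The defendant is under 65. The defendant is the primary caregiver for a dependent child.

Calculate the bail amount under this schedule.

$147,815

Base amounts from the schedule: grand theft $4,400; tax evasion $3,500; felony evading $72,000; conspiracy $94,000.
Stacking rule: sum of all bases. $4,400 + $3,500 + $72,000 + $94,000 = $173,900.
Net percentage adjustment: +5% −20% = −15%. $173,900 × 0.85 = $147,815.
$147,815 is within the $750,000 maximum.
$147,815 is at or above the $5,000 minimum.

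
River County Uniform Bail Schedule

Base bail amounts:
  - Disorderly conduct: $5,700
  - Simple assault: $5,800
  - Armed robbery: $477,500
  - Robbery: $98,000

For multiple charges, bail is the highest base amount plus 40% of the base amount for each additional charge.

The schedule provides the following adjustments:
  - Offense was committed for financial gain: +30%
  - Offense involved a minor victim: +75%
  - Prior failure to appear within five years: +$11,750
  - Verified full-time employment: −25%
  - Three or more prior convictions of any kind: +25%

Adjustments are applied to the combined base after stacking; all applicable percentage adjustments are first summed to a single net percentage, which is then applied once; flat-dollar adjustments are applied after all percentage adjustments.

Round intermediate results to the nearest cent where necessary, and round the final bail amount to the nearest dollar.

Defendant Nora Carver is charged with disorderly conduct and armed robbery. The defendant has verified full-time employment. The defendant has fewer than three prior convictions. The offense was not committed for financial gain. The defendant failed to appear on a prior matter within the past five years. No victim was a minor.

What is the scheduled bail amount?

$371,585

Base amounts from the schedule: disorderly conduct $5,700; armed robbery $477,500.
Stacking rule: highest base plus 40% of each additional charge. Highest is armed robbery at $477,500. Additional: $5,700 × 40% = $2,280. Combined base = $477,500 + $2,280 = $479,780.
Verified full-time employment (−25%): $479,780 × 0.75 = $359,835.
Prior failure to appear within five years (+$11,750 flat): $359,835 + $11,750 = $371,585.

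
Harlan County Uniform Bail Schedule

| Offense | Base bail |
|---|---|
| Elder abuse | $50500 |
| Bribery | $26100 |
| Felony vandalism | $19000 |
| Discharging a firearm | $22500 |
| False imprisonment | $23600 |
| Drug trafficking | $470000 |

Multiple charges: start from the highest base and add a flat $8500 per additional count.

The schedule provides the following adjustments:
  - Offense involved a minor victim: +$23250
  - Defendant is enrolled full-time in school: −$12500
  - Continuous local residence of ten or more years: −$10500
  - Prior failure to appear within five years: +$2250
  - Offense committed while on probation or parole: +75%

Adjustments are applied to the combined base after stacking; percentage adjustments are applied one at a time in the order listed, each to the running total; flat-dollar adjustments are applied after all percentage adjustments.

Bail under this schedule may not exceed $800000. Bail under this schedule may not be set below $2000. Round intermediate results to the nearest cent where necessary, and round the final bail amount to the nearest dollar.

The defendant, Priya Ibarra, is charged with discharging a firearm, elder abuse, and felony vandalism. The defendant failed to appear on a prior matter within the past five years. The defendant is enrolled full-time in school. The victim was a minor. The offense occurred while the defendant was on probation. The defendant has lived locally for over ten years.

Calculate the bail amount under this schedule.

Base amounts from the schedule: discharging a firearm $22500; elder abuse $50500; felony vandalism $19000.
Stacking rule: highest base plus $8500 per additional charge. Highest is elder abuse at $50500; 2 additional charges → +$17000. Combined base = $67500.
Offense committed while on probation or parole (+75%): $67500 × 1.75 = $118125.
Offense involved a minor victim (+$23250 flat): $118125 + $23250 = $141375.
Defendant is enrolled full-time in school (−$12500 flat): $141375 − $12500 = $128875.
Continuous local residence of ten or more years (−$10500 flat): $128875 − $10500 = $118375.
Prior failure to appear within five years (+$2250 flat): $118375 + $2250 = $120625.
$120625 is within the $800000 maximum.
$120625 is at or above the $2000 minimum.

$120625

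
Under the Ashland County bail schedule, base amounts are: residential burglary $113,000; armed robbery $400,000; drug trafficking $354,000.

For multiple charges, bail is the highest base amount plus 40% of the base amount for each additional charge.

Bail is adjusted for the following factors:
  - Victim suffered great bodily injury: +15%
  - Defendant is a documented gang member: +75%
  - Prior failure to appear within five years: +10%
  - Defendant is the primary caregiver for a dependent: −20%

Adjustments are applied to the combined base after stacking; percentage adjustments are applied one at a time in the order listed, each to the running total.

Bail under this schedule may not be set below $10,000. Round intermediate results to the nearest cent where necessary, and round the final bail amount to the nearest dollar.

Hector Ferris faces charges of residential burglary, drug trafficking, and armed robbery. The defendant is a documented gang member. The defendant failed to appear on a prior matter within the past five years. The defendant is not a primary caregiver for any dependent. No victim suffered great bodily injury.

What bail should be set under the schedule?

Base amounts from the schedule: residential burglary $113,000; drug trafficking $354,000; armed robbery $400,000.
Stacking rule: highest base plus 40% of each additional charge. Highest is armed robbery at $400,000. Additional: $113,000 × 40% = $45,200; $354,000 × 40% = $141,600. Combined base = $400,000 + $186,800 = $586,800.
Defendant is a documented gang member (+75%): $586,800 × 1.75 = $1,026,900.
Prior failure to appear within five years (+10%): $1,026,900 × 1.1 = $1,129,590.
$1,129,590 is at or above the $10,000 minimum.

$1,129,590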